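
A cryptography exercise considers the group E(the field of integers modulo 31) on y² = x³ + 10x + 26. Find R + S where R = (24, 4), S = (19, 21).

(7, 25)

(24, 4) + (19, 21). λ = (21 - 4)/(19 - 24) ≡ 17/26 mod 31. 26⁻¹ ≡ 6 (mod 31), so λ ≡ 9.
  x = λ² - 24 - 19 = 81 - 43 ≡ 7; y = λ·(24 - 7) - 4 ≡ 25. → (7, 25)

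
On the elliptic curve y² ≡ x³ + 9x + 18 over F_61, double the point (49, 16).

tangent at (49, 16): λ = (3·49² + 9)/(2·16) ≡ 14/32. 32⁻¹ ≡ 21 (mod 61) since 32·21 = 672 ≡ 1, so λ ≡ 14·21 ≡ 50.
  x = λ² - 49 - 49 = 2500 - 98 ≡ 23; y = λ·(49 - 23) - 16 ≡ 3. → (23, 3)

(23, 3)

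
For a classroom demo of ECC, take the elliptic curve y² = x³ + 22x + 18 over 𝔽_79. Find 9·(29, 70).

Write G = (29, 70).
Repeated addition: build up to 9G.
2G: tangent at (29, 70): λ = (3·29² + 22)/(2·70) ≡ 17/61. 61⁻¹ ≡ 57 (mod 79), so λ ≡ 17·57 ≡ 21.
  x = λ² - 29 - 29 = 441 - 58 ≡ 67; y = λ·(29 - 67) - 70 ≡ 1. → (67, 1)
3G: (67, 1) + (29, 70). λ = (70 - 1)/(29 - 67) ≡ 69/41 mod 79. 41⁻¹ ≡ 27 (mod 79) since 41·27 = 1107 ≡ 1, so λ ≡ 46.
  x = λ² - 67 - 29 = 2116 - 96 ≡ 45; y = λ·(67 - 45) - 1 ≡ 63. → (45, 63)
4G: (45, 63) + (29, 70). λ = (70 - 63)/(29 - 45) ≡ 7/63 mod 79. 63⁻¹ ≡ 74 (mod 79) since 63·74 = 4662 ≡ 1, so λ ≡ 44.
  x = λ² - 45 - 29 = 1936 - 74 ≡ 45; y = λ·(45 - 45) - 63 ≡ 16. → (45, 16)
5G: (45, 16) + (29, 70). λ = (70 - 16)/(29 - 45) ≡ 54/63 mod 79. 63⁻¹ ≡ 74 (mod 79), so λ ≡ 46.
  x = λ² - 45 - 29 = 2116 - 74 ≡ 67; y = λ·(45 - 67) - 16 ≡ 78. → (67, 78)
6G: (67, 78) + (29, 70). λ = (70 - 78)/(29 - 67) ≡ 71/41 mod 79. 41⁻¹ ≡ 27 (mod 79) since 41·27 = 1107 ≡ 1, so λ ≡ 21.
  x = λ² - 67 - 29 = 441 - 96 ≡ 29; y = λ·(67 - 29) - 78 ≡ 9. → (29, 9)
7G: (29, 9) + (29, 70): same x and y₁ ≡ -y₂, so the sum is the point at infinity.
8G: the point at infinity + (29, 70) = (29, 70) (identity).
9G: tangent at (29, 70): λ = (3·29² + 22)/(2·70) ≡ 17/61. 61⁻¹ ≡ 57 (mod 79) since 61·57 = 3477 ≡ 1, so λ ≡ 17·57 ≡ 21.
  x = λ² - 29 - 29 = 441 - 58 ≡ 67; y = λ·(29 - 67) - 70 ≡ 1. → (67, 1)

(67, 1)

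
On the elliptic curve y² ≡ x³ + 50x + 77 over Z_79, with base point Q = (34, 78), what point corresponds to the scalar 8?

Repeated addition: build up to 8Q.
2Q: tangent at (34, 78): λ = (3·34² + 50)/(2·78) ≡ 42/77. 77⁻¹ ≡ 39 (mod 79) since 77·39 = 3003 ≡ 1, so λ ≡ 42·39 ≡ 58.
  x = λ² - 34 - 34 = 3364 - 68 ≡ 57; y = λ·(34 - 57) - 78 ≡ 10. → (57, 10)
3Q: (57, 10) + (34, 78). λ = (78 - 10)/(34 - 57) ≡ 68/56 mod 79. 56⁻¹ ≡ 24 (mod 79), so λ ≡ 52.
  x = λ² - 57 - 34 = 2704 - 91 ≡ 6; y = λ·(57 - 6) - 10 ≡ 35. → (6, 35)
4Q: (6, 35) + (34, 78). λ = (78 - 35)/(34 - 6) ≡ 43/28 mod 79. 28⁻¹ ≡ 48 (mod 79) since 28·48 = 1344 ≡ 1, so λ ≡ 10.
  x = λ² - 6 - 34 = 100 - 40 ≡ 60; y = λ·(6 - 60) - 35 ≡ 57. → (60, 57)
5Q: (60, 57) + (34, 78). λ = (78 - 57)/(34 - 60) ≡ 21/53 mod 79. 53⁻¹ ≡ 3 (mod 79) since 53·3 = 159 ≡ 1, so λ ≡ 63.
  x = λ² - 60 - 34 = 3969 - 94 ≡ 4; y = λ·(60 - 4) - 57 ≡ 74. → (4, 74)
6Q: (4, 74) + (34, 78). λ = (78 - 74)/(34 - 4) ≡ 4/30 mod 79. 30⁻¹ ≡ 29 (mod 79), so λ ≡ 37.
  x = λ² - 4 - 34 = 1369 - 38 ≡ 67; y = λ·(4 - 67) - 74 ≡ 44. → (67, 44)
7Q: (67, 44) + (34, 78). λ = (78 - 44)/(34 - 67) ≡ 34/46 mod 79. 46⁻¹ ≡ 67 (mod 79) since 46·67 = 3082 ≡ 1, so λ ≡ 66.
  x = λ² - 67 - 34 = 4356 - 101 ≡ 68; y = λ·(67 - 68) - 44 ≡ 48. → (68, 48)
8Q: (68, 48) + (34, 78). λ = (78 - 48)/(34 - 68) ≡ 30/45 mod 79. 45⁻¹ ≡ 72 (mod 79) since 45·72 = 3240 ≡ 1, so λ ≡ 27.
  x = λ² - 68 - 34 = 729 - 102 ≡ 74; y = λ·(68 - 74) - 48 ≡ 27. → (74, 27)

(74, 27)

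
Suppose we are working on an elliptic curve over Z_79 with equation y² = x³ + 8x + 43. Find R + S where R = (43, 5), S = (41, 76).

(43, 5) + (41, 76). λ = (76 - 5)/(41 - 43) ≡ 71/77 mod 79. 77⁻¹ ≡ 39 (mod 79), so λ ≡ 4.
  x = λ² - 43 - 41 = 16 - 84 ≡ 11; y = λ·(43 - 11) - 5 ≡ 44. → (11, 44)

(11, 44)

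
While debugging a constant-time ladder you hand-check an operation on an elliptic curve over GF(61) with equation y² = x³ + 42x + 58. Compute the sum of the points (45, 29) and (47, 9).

(8, 28)

(45, 29) + (47, 9). λ = (9 - 29)/(47 - 45) ≡ 41/2 mod 61. 2⁻¹ ≡ 31 (mod 61) since 2·31 = 62 ≡ 1, so λ ≡ 51.
  x = λ² - 45 - 47 = 2601 - 92 ≡ 8; y = λ·(45 - 8) - 29 ≡ 28. → (8, 28)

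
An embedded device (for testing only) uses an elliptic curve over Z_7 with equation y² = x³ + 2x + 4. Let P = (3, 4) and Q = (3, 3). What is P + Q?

The two points share x = 3 and their y-coordinates satisfy 4 + 3 ≡ 0 (mod 7), so they are inverses. Their sum is 𝒪.

O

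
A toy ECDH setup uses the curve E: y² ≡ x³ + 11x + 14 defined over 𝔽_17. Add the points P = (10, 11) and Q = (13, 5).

(10, 11) + (13, 5). λ = (5 - 11)/(13 - 10) ≡ 11/3 mod 17. 3⁻¹ ≡ 6 (mod 17) since 3·6 = 18 ≡ 1, so λ ≡ 15.
  x = λ² - 10 - 13 = 225 - 23 ≡ 15; y = λ·(10 - 15) - 11 ≡ 16. → (15, 16)

(15, 16)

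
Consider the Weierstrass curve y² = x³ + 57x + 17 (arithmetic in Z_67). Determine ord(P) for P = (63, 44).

2P: tangent at (63, 44): λ = (3·63² + 57)/(2·44) ≡ 38/21. 21⁻¹ ≡ 16 (mod 67), so λ ≡ 38·16 ≡ 5.
  x = λ² - 63 - 63 = 25 - 126 ≡ 33; y = λ·(63 - 33) - 44 ≡ 39. → (33, 39)
3P: (33, 39) + (63, 44). λ = (44 - 39)/(63 - 33) ≡ 5/30 mod 67. 30⁻¹ ≡ 38 (mod 67), so λ ≡ 56.
  x = λ² - 33 - 63 = 3136 - 96 ≡ 25; y = λ·(33 - 25) - 39 ≡ 7. → (25, 7)
4P: (25, 7) + (63, 44). λ = (44 - 7)/(63 - 25) ≡ 37/38 mod 67. 38⁻¹ ≡ 30 (mod 67), so λ ≡ 38.
  x = λ² - 25 - 63 = 1444 - 88 ≡ 16; y = λ·(25 - 16) - 7 ≡ 0. → (16, 0)
5P: (16, 0) + (63, 44). λ = (44 - 0)/(63 - 16) ≡ 44/47 mod 67. 47⁻¹ ≡ 10 (mod 67), so λ ≡ 38.
  x = λ² - 16 - 63 = 1444 - 79 ≡ 25; y = λ·(16 - 25) - 0 ≡ 60. → (25, 60)
6P: (25, 60) + (63, 44). λ = (44 - 60)/(63 - 25) ≡ 51/38 mod 67. 38⁻¹ ≡ 30 (mod 67) since 38·30 = 1140 ≡ 1, so λ ≡ 56.
  x = λ² - 25 - 63 = 3136 - 88 ≡ 33; y = λ·(25 - 33) - 60 ≡ 28. → (33, 28)
7P: (33, 28) + (63, 44). λ = (44 - 28)/(63 - 33) ≡ 16/30 mod 67. 30⁻¹ ≡ 38 (mod 67), so λ ≡ 5.
  x = λ² - 33 - 63 = 25 - 96 ≡ 63; y = λ·(33 - 63) - 28 ≡ 23. → (63, 23)
8P: (63, 23) + (63, 44): same x and y₁ ≡ -y₂, so the sum is the point at infinity.
8P = the point at infinity, so the order is 8.

8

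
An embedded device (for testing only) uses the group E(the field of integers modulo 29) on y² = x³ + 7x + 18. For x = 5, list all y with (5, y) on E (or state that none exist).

2, 27

x³ + 7x + 18 = 178 ≡ 4 (mod 29).
Square roots of 4 mod 29: 2 and 27 (since 2² = 4 ≡ 4).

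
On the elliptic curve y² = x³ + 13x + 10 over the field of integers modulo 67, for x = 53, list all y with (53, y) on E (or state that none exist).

x³ + 13x + 10 = 149576 ≡ 32 (mod 67).
32 is a non-residue mod 67; no y exists.

none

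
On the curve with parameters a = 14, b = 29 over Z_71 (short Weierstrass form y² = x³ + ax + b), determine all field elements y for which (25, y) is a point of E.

10, 61

x³ + 14x + 29 = 16004 ≡ 29 (mod 71).
Square roots of 29 mod 71: 10 and 61 (since 10² = 100 ≡ 29).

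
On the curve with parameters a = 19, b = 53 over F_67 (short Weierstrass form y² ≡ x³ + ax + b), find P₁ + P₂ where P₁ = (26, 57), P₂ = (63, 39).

(26, 57) + (63, 39). λ = (39 - 57)/(63 - 26) ≡ 49/37 mod 67. 37⁻¹ ≡ 29 (mod 67), so λ ≡ 14.
  x = λ² - 26 - 63 = 196 - 89 ≡ 40; y = λ·(26 - 40) - 57 ≡ 15. → (40, 15)

(40, 15)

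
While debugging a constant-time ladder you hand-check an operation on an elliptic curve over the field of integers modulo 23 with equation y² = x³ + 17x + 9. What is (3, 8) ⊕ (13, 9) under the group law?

(3, 8) + (13, 9). λ = (9 - 8)/(13 - 3) ≡ 1/10 mod 23. 10⁻¹ ≡ 7 (mod 23), so λ ≡ 7.
  x = λ² - 3 - 13 = 49 - 16 ≡ 10; y = λ·(3 - 10) - 8 ≡ 12. → (10, 12)

(10, 12)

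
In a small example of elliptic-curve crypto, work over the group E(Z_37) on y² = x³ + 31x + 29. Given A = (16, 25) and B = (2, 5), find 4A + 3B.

First 4A:
Double-and-add on 4 = (100)₂. Start with A = (16, 25) for the leading 1-bit.
double: tangent at (16, 25): λ = (3·16² + 31)/(2·25) ≡ 22/13. 13⁻¹ ≡ 20 (mod 37) since 13·20 = 260 ≡ 1, so λ ≡ 22·20 ≡ 33.
  x = λ² - 16 - 16 = 1089 - 32 ≡ 21; y = λ·(16 - 21) - 25 ≡ 32. → (21, 32)
double: tangent at (21, 32): λ = (3·21² + 31)/(2·32) ≡ 22/27. 27⁻¹ ≡ 11 (mod 37) since 27·11 = 297 ≡ 1, so λ ≡ 22·11 ≡ 20.
  x = λ² - 21 - 21 = 400 - 42 ≡ 25; y = λ·(21 - 25) - 32 ≡ 36. → (25, 36)
4A = (25, 36).
Next 3B:
Repeated addition: build up to 3B.
2B: tangent at (2, 5): λ = (3·2² + 31)/(2·5) ≡ 6/10. 10⁻¹ ≡ 26 (mod 37) since 10·26 = 260 ≡ 1, so λ ≡ 6·26 ≡ 8.
  x = λ² - 2 - 2 = 64 - 4 ≡ 23; y = λ·(2 - 23) - 5 ≡ 12. → (23, 12)
3B: (23, 12) + (2, 5). λ = (5 - 12)/(2 - 23) ≡ 30/16 mod 37. 16⁻¹ ≡ 7 (mod 37), so λ ≡ 25.
  x = λ² - 23 - 2 = 625 - 25 ≡ 8; y = λ·(23 - 8) - 12 ≡ 30. → (8, 30)
3B = (8, 30).
Finally 4A + 3B:
(25, 36) + (8, 30). λ = (30 - 36)/(8 - 25) ≡ 31/20 mod 37. 20⁻¹ ≡ 13 (mod 37), so λ ≡ 33.
  x = λ² - 25 - 8 = 1089 - 33 ≡ 20; y = λ·(25 - 20) - 36 ≡ 18. → (20, 18)

(20, 18)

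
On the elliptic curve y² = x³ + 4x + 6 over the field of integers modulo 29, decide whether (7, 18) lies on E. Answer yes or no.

no

y² = 18² ≡ 5; x³ + 4x + 6 = 377 ≡ 0 (mod 29). 5 ≠ 0.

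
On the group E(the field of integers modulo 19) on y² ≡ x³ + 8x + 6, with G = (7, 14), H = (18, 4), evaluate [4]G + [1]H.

First 4G:
Double-and-add on 4 = (100)₂. Start with G = (7, 14) for the leading 1-bit.
double: tangent at (7, 14): λ = (3·7² + 8)/(2·14) ≡ 3/9. 9⁻¹ ≡ 17 (mod 19) since 9·17 = 153 ≡ 1, so λ ≡ 3·17 ≡ 13.
  x = λ² - 7 - 7 = 169 - 14 ≡ 3; y = λ·(7 - 3) - 14 ≡ 0. → (3, 0)
double: (3, 0) + (3, 0): same x and y₁ ≡ -y₂, so the sum is ∞.
4G = ∞.
Finally 4G + H:
∞ + (18, 4) = (18, 4) (identity).

(18, 4)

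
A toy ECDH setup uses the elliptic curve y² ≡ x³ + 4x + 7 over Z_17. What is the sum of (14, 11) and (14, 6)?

The two points share x = 14 and their y-coordinates satisfy 11 + 6 ≡ 0 (mod 17), so they are inverses. Their sum is the point at infinity.

O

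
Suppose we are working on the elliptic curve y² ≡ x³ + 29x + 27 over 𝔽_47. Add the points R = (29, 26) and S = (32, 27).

(7, 44)

(29, 26) + (32, 27). λ = (27 - 26)/(32 - 29) ≡ 1/3 mod 47. 3⁻¹ ≡ 16 (mod 47) since 3·16 = 48 ≡ 1, so λ ≡ 16.
  x = λ² - 29 - 32 = 256 - 61 ≡ 7; y = λ·(29 - 7) - 26 ≡ 44. → (7, 44)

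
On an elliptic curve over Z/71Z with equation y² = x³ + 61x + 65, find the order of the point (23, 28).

2P: tangent at (23, 28): λ = (3·23² + 61)/(2·28) ≡ 15/56. 56⁻¹ ≡ 52 (mod 71) since 56·52 = 2912 ≡ 1, so λ ≡ 15·52 ≡ 70.
  x = λ² - 23 - 23 = 4900 - 46 ≡ 26; y = λ·(23 - 26) - 28 ≡ 46. → (26, 46)
3P: (26, 46) + (23, 28). λ = (28 - 46)/(23 - 26) ≡ 53/68 mod 71. 68⁻¹ ≡ 47 (mod 71), so λ ≡ 6.
  x = λ² - 26 - 23 = 36 - 49 ≡ 58; y = λ·(26 - 58) - 46 ≡ 46. → (58, 46)
4P: (58, 46) + (23, 28). λ = (28 - 46)/(23 - 58) ≡ 53/36 mod 71. 36⁻¹ ≡ 2 (mod 71) since 36·2 = 72 ≡ 1, so λ ≡ 35.
  x = λ² - 58 - 23 = 1225 - 81 ≡ 8; y = λ·(58 - 8) - 46 ≡ 0. → (8, 0)
5P: (8, 0) + (23, 28). λ = (28 - 0)/(23 - 8) ≡ 28/15 mod 71. 15⁻¹ ≡ 19 (mod 71), so λ ≡ 35.
  x = λ² - 8 - 23 = 1225 - 31 ≡ 58; y = λ·(8 - 58) - 0 ≡ 25. → (58, 25)
6P: (58, 25) + (23, 28). λ = (28 - 25)/(23 - 58) ≡ 3/36 mod 71. 36⁻¹ ≡ 2 (mod 71), so λ ≡ 6.
  x = λ² - 58 - 23 = 36 - 81 ≡ 26; y = λ·(58 - 26) - 25 ≡ 25. → (26, 25)
7P: (26, 25) + (23, 28). λ = (28 - 25)/(23 - 26) ≡ 3/68 mod 71. 68⁻¹ ≡ 47 (mod 71), so λ ≡ 70.
  x = λ² - 26 - 23 = 4900 - 49 ≡ 23; y = λ·(26 - 23) - 25 ≡ 43. → (23, 43)
8P: (23, 43) + (23, 28): same x and y₁ ≡ -y₂, so the sum is O.
8P = O, so the order is 8.

8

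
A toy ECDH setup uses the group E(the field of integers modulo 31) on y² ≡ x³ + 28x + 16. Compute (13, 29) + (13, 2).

The two points share x = 13 and their y-coordinates satisfy 29 + 2 ≡ 0 (mod 31), so they are inverses. Their sum is O.

O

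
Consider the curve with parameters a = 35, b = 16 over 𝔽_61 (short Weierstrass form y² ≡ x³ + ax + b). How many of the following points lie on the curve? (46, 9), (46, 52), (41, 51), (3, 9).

3

(46, 9): 9² ≡ 20, rhs ≡ 20 → on.
(46, 52): 52² ≡ 20, rhs ≡ 20 → on.
(41, 51): 51² ≡ 39, rhs ≡ 39 → on.
(3, 9): 9² ≡ 20, rhs ≡ 26 → off.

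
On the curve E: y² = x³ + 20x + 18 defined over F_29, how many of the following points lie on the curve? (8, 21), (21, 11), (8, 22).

0

(8, 21): 21² ≡ 6, rhs ≡ 23 → off.
(21, 11): 11² ≡ 5, rhs ≡ 13 → off.
(8, 22): 22² ≡ 20, rhs ≡ 23 → off.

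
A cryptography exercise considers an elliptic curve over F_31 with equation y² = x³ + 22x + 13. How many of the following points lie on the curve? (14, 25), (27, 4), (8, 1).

(14, 25): 25² ≡ 5, rhs ≡ 27 → off.
(27, 4): 4² ≡ 16, rhs ≡ 16 → on.
(8, 1): 1² ≡ 1, rhs ≡ 19 → off.

1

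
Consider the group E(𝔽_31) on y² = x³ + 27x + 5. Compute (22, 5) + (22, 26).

O

The two points share x = 22 and their y-coordinates satisfy 5 + 26 ≡ 0 (mod 31), so they are inverses. Their sum is O.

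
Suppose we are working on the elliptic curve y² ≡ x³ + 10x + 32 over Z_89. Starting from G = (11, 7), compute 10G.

Repeated addition: build up to 10G.
2G: tangent at (11, 7): λ = (3·11² + 10)/(2·7) ≡ 17/14. 14⁻¹ ≡ 70 (mod 89), so λ ≡ 17·70 ≡ 33.
  x = λ² - 11 - 11 = 1089 - 22 ≡ 88; y = λ·(11 - 88) - 7 ≡ 33. → (88, 33)
3G: (88, 33) + (11, 7). λ = (7 - 33)/(11 - 88) ≡ 63/12 mod 89. 12⁻¹ ≡ 52 (mod 89) since 12·52 = 624 ≡ 1, so λ ≡ 72.
  x = λ² - 88 - 11 = 5184 - 99 ≡ 12; y = λ·(88 - 12) - 33 ≡ 10. → (12, 10)
4G: (12, 10) + (11, 7). λ = (7 - 10)/(11 - 12) ≡ 86/88 mod 89. 88⁻¹ ≡ 88 (mod 89) since 88·88 = 7744 ≡ 1, so λ ≡ 3.
  x = λ² - 12 - 11 = 9 - 23 ≡ 75; y = λ·(12 - 75) - 10 ≡ 68. → (75, 68)
5G: (75, 68) + (11, 7). λ = (7 - 68)/(11 - 75) ≡ 28/25 mod 89. 25⁻¹ ≡ 57 (mod 89), so λ ≡ 83.
  x = λ² - 75 - 11 = 6889 - 86 ≡ 39; y = λ·(75 - 39) - 68 ≡ 72. → (39, 72)
6G: (39, 72) + (11, 7). λ = (7 - 72)/(11 - 39) ≡ 24/61 mod 89. 61⁻¹ ≡ 54 (mod 89), so λ ≡ 50.
  x = λ² - 39 - 11 = 2500 - 50 ≡ 47; y = λ·(39 - 47) - 72 ≡ 62. → (47, 62)
7G: (47, 62) + (11, 7). λ = (7 - 62)/(11 - 47) ≡ 34/53 mod 89. 53⁻¹ ≡ 42 (mod 89) since 53·42 = 2226 ≡ 1, so λ ≡ 4.
  x = λ² - 47 - 11 = 16 - 58 ≡ 47; y = λ·(47 - 47) - 62 ≡ 27. → (47, 27)
8G: (47, 27) + (11, 7). λ = (7 - 27)/(11 - 47) ≡ 69/53 mod 89. 53⁻¹ ≡ 42 (mod 89) since 53·42 = 2226 ≡ 1, so λ ≡ 50.
  x = λ² - 47 - 11 = 2500 - 58 ≡ 39; y = λ·(47 - 39) - 27 ≡ 17. → (39, 17)
9G: (39, 17) + (11, 7). λ = (7 - 17)/(11 - 39) ≡ 79/61 mod 89. 61⁻¹ ≡ 54 (mod 89) since 61·54 = 3294 ≡ 1, so λ ≡ 83.
  x = λ² - 39 - 11 = 6889 - 50 ≡ 75; y = λ·(39 - 75) - 17 ≡ 21. → (75, 21)
10G: (75, 21) + (11, 7). λ = (7 - 21)/(11 - 75) ≡ 75/25 mod 89. 25⁻¹ ≡ 57 (mod 89) since 25·57 = 1425 ≡ 1, so λ ≡ 3.
  x = λ² - 75 - 11 = 9 - 86 ≡ 12; y = λ·(75 - 12) - 21 ≡ 79. → (12, 79)

(12, 79)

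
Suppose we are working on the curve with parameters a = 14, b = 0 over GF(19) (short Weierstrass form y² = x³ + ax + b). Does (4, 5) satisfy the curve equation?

y² = 5² ≡ 6; x³ + 14x + 0 = 120 ≡ 6 (mod 19). 6 = 6.

yes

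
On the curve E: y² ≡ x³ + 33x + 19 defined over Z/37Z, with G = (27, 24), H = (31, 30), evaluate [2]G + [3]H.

First 2G:
Repeated addition: build up to 2G.
2G: tangent at (27, 24): λ = (3·27² + 33)/(2·24) ≡ 0/11. 11⁻¹ ≡ 27 (mod 37), so λ ≡ 0·27 ≡ 0.
  x = λ² - 27 - 27 = 0 - 54 ≡ 20; y = λ·(27 - 20) - 24 ≡ 13. → (20, 13)
2G = (20, 13).
Next 3H:
Repeated addition: build up to 3H.
2H: tangent at (31, 30): λ = (3·31² + 33)/(2·30) ≡ 30/23. 23⁻¹ ≡ 29 (mod 37), so λ ≡ 30·29 ≡ 19.
  x = λ² - 31 - 31 = 361 - 62 ≡ 3; y = λ·(31 - 3) - 30 ≡ 21. → (3, 21)
3H: (3, 21) + (31, 30). λ = (30 - 21)/(31 - 3) ≡ 9/28 mod 37. 28⁻¹ ≡ 4 (mod 37) since 28·4 = 112 ≡ 1, so λ ≡ 36.
  x = λ² - 3 - 31 = 1296 - 34 ≡ 4; y = λ·(3 - 4) - 21 ≡ 17. → (4, 17)
3H = (4, 17).
Finally 2G + 3H:
(20, 13) + (4, 17). λ = (17 - 13)/(4 - 20) ≡ 4/21 mod 37. 21⁻¹ ≡ 30 (mod 37) since 21·30 = 630 ≡ 1, so λ ≡ 9.
  x = λ² - 20 - 4 = 81 - 24 ≡ 20; y = λ·(20 - 20) - 13 ≡ 24. → (20, 24)

(20, 24)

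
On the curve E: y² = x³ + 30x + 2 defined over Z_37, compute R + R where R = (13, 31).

(4, 1)

tangent at (13, 31): λ = (3·13² + 30)/(2·31) ≡ 19/25. 25⁻¹ ≡ 3 (mod 37), so λ ≡ 19·3 ≡ 20.
  x = λ² - 13 - 13 = 400 - 26 ≡ 4; y = λ·(13 - 4) - 31 ≡ 1. → (4, 1)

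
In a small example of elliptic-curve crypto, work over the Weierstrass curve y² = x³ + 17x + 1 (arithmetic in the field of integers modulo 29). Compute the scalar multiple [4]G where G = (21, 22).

Repeated addition: build up to 4G.
2G: tangent at (21, 22): λ = (3·21² + 17)/(2·22) ≡ 6/15. 15⁻¹ ≡ 2 (mod 29) since 15·2 = 30 ≡ 1, so λ ≡ 6·2 ≡ 12.
  x = λ² - 21 - 21 = 144 - 42 ≡ 15; y = λ·(21 - 15) - 22 ≡ 21. → (15, 21)
3G: (15, 21) + (21, 22). λ = (22 - 21)/(21 - 15) ≡ 1/6 mod 29. 6⁻¹ ≡ 5 (mod 29), so λ ≡ 5.
  x = λ² - 15 - 21 = 25 - 36 ≡ 18; y = λ·(15 - 18) - 21 ≡ 22. → (18, 22)
4G: (18, 22) + (21, 22). λ = (22 - 22)/(21 - 18) ≡ 0/3 mod 29. 3⁻¹ ≡ 10 (mod 29) since 3·10 = 30 ≡ 1, so λ ≡ 0.
  x = λ² - 18 - 21 = 0 - 39 ≡ 19; y = λ·(18 - 19) - 22 ≡ 7. → (19, 7)

(19, 7)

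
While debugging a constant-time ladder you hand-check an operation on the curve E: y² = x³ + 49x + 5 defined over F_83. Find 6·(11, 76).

Write G = (11, 76).
Double-and-add on 6 = (110)₂. Start with G = (11, 76) for the leading 1-bit.
double: tangent at (11, 76): λ = (3·11² + 49)/(2·76) ≡ 80/69. 69⁻¹ ≡ 77 (mod 83), so λ ≡ 80·77 ≡ 18.
  x = λ² - 11 - 11 = 324 - 22 ≡ 53; y = λ·(11 - 53) - 76 ≡ 81. → (53, 81)
add G: (53, 81) + (11, 76). λ = (76 - 81)/(11 - 53) ≡ 78/41 mod 83. 41⁻¹ ≡ 81 (mod 83), so λ ≡ 10.
  x = λ² - 53 - 11 = 100 - 64 ≡ 36; y = λ·(53 - 36) - 81 ≡ 6. → (36, 6)
double: tangent at (36, 6): λ = (3·36² + 49)/(2·6) ≡ 36/12. 12⁻¹ ≡ 7 (mod 83), so λ ≡ 36·7 ≡ 3.
  x = λ² - 36 - 36 = 9 - 72 ≡ 20; y = λ·(36 - 20) - 6 ≡ 42. → (20, 42)

(20, 42)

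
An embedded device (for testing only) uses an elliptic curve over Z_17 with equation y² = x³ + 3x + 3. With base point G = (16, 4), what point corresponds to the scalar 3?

(12, 4)

Repeated addition: build up to 3G.
2G: tangent at (16, 4): λ = (3·16² + 3)/(2·4) ≡ 6/8. 8⁻¹ ≡ 15 (mod 17) since 8·15 = 120 ≡ 1, so λ ≡ 6·15 ≡ 5.
  x = λ² - 16 - 16 = 25 - 32 ≡ 10; y = λ·(16 - 10) - 4 ≡ 9. → (10, 9)
3G: (10, 9) + (16, 4). λ = (4 - 9)/(16 - 10) ≡ 12/6 mod 17. 6⁻¹ ≡ 3 (mod 17), so λ ≡ 2.
  x = λ² - 10 - 16 = 4 - 26 ≡ 12; y = λ·(10 - 12) - 9 ≡ 4. → (12, 4)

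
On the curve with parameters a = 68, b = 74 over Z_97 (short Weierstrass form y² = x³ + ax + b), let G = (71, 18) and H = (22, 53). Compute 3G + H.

First 3G:
Repeated addition: build up to 3G.
2G: tangent at (71, 18): λ = (3·71² + 68)/(2·18) ≡ 59/36. 36⁻¹ ≡ 62 (mod 97), so λ ≡ 59·62 ≡ 69.
  x = λ² - 71 - 71 = 4761 - 142 ≡ 60; y = λ·(71 - 60) - 18 ≡ 62. → (60, 62)
3G: (60, 62) + (71, 18). λ = (18 - 62)/(71 - 60) ≡ 53/11 mod 97. 11⁻¹ ≡ 53 (mod 97) since 11·53 = 583 ≡ 1, so λ ≡ 93.
  x = λ² - 60 - 71 = 8649 - 131 ≡ 79; y = λ·(60 - 79) - 62 ≡ 14. → (79, 14)
3G = (79, 14).
Finally 3G + H:
(79, 14) + (22, 53). λ = (53 - 14)/(22 - 79) ≡ 39/40 mod 97. 40⁻¹ ≡ 17 (mod 97), so λ ≡ 81.
  x = λ² - 79 - 22 = 6561 - 101 ≡ 58; y = λ·(79 - 58) - 14 ≡ 38. → (58, 38)

(58, 38)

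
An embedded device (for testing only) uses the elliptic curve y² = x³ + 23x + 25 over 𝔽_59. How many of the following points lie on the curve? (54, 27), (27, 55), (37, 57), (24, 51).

2

(54, 27): 27² ≡ 21, rhs ≡ 21 → on.
(27, 55): 55² ≡ 16, rhs ≡ 33 → off.
(37, 57): 57² ≡ 4, rhs ≡ 22 → off.
(24, 51): 51² ≡ 5, rhs ≡ 5 → on.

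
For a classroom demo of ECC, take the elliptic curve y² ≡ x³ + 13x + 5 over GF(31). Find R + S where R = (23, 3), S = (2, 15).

(0, 6)

(23, 3) + (2, 15). λ = (15 - 3)/(2 - 23) ≡ 12/10 mod 31. 10⁻¹ ≡ 28 (mod 31), so λ ≡ 26.
  x = λ² - 23 - 2 = 676 - 25 ≡ 0; y = λ·(23 - 0) - 3 ≡ 6. → (0, 6)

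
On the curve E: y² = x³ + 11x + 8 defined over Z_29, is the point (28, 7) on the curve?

no

y² = 7² ≡ 20; x³ + 11x + 8 = 22268 ≡ 25 (mod 29). 20 ≠ 25.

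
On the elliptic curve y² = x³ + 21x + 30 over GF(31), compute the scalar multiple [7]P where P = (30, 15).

(18, 28)

Double-and-add on 7 = (111)₂. Start with P = (30, 15) for the leading 1-bit.
double: tangent at (30, 15): λ = (3·30² + 21)/(2·15) ≡ 24/30. 30⁻¹ ≡ 30 (mod 31), so λ ≡ 24·30 ≡ 7.
  x = λ² - 30 - 30 = 49 - 60 ≡ 20; y = λ·(30 - 20) - 15 ≡ 24. → (20, 24)
add P: (20, 24) + (30, 15). λ = (15 - 24)/(30 - 20) ≡ 22/10 mod 31. 10⁻¹ ≡ 28 (mod 31) since 10·28 = 280 ≡ 1, so λ ≡ 27.
  x = λ² - 20 - 30 = 729 - 50 ≡ 28; y = λ·(20 - 28) - 24 ≡ 8. → (28, 8)
double: tangent at (28, 8): λ = (3·28² + 21)/(2·8) ≡ 17/16. 16⁻¹ ≡ 2 (mod 31), so λ ≡ 17·2 ≡ 3.
  x = λ² - 28 - 28 = 9 - 56 ≡ 15; y = λ·(28 - 15) - 8 ≡ 0. → (15, 0)
add P: (15, 0) + (30, 15). λ = (15 - 0)/(30 - 15) ≡ 15/15 mod 31. 15⁻¹ ≡ 29 (mod 31) since 15·29 = 435 ≡ 1, so λ ≡ 1.
  x = λ² - 15 - 30 = 1 - 45 ≡ 18; y = λ·(15 - 18) - 0 ≡ 28. → (18, 28)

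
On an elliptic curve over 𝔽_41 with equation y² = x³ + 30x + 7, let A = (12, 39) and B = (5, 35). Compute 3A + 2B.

First 3A:
Repeated addition: build up to 3A.
2A: tangent at (12, 39): λ = (3·12² + 30)/(2·39) ≡ 11/37. 37⁻¹ ≡ 10 (mod 41), so λ ≡ 11·10 ≡ 28.
  x = λ² - 12 - 12 = 784 - 24 ≡ 22; y = λ·(12 - 22) - 39 ≡ 9. → (22, 9)
3A: (22, 9) + (12, 39). λ = (39 - 9)/(12 - 22) ≡ 30/31 mod 41. 31⁻¹ ≡ 4 (mod 41), so λ ≡ 38.
  x = λ² - 22 - 12 = 1444 - 34 ≡ 16; y = λ·(22 - 16) - 9 ≡ 14. → (16, 14)
3A = (16, 14).
Next 2B:
Repeated addition: build up to 2B.
2B: tangent at (5, 35): λ = (3·5² + 30)/(2·35) ≡ 23/29. 29⁻¹ ≡ 17 (mod 41), so λ ≡ 23·17 ≡ 22.
  x = λ² - 5 - 5 = 484 - 10 ≡ 23; y = λ·(5 - 23) - 35 ≡ 20. → (23, 20)
2B = (23, 20).
Finally 3A + 2B:
(16, 14) + (23, 20). λ = (20 - 14)/(23 - 16) ≡ 6/7 mod 41. 7⁻¹ ≡ 6 (mod 41) since 7·6 = 42 ≡ 1, so λ ≡ 36.
  x = λ² - 16 - 23 = 1296 - 39 ≡ 27; y = λ·(16 - 27) - 14 ≡ 0. → (27, 0)

(27, 0)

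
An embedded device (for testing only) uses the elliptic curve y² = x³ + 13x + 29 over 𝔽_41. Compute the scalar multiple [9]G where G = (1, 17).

(28, 0)

Double-and-add on 9 = (1001)₂. Start with G = (1, 17) for the leading 1-bit.
double: tangent at (1, 17): λ = (3·1² + 13)/(2·17) ≡ 16/34. 34⁻¹ ≡ 35 (mod 41), so λ ≡ 16·35 ≡ 27.
  x = λ² - 1 - 1 = 729 - 2 ≡ 30; y = λ·(1 - 30) - 17 ≡ 20. → (30, 20)
double: tangent at (30, 20): λ = (3·30² + 13)/(2·20) ≡ 7/40. 40⁻¹ ≡ 40 (mod 41), so λ ≡ 7·40 ≡ 34.
  x = λ² - 30 - 30 = 1156 - 60 ≡ 30; y = λ·(30 - 30) - 20 ≡ 21. → (30, 21)
double: tangent at (30, 21): λ = (3·30² + 13)/(2·21) ≡ 7/1. 1⁻¹ ≡ 1 (mod 41) since 1·1 = 1 ≡ 1, so λ ≡ 7·1 ≡ 7.
  x = λ² - 30 - 30 = 49 - 60 ≡ 30; y = λ·(30 - 30) - 21 ≡ 20. → (30, 20)
add G: (30, 20) + (1, 17). λ = (17 - 20)/(1 - 30) ≡ 38/12 mod 41. 12⁻¹ ≡ 24 (mod 41), so λ ≡ 10.
  x = λ² - 30 - 1 = 100 - 31 ≡ 28; y = λ·(30 - 28) - 20 ≡ 0. → (28, 0)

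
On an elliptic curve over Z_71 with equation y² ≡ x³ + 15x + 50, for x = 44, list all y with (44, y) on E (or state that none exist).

x³ + 15x + 50 = 85894 ≡ 55 (mod 71).
55 is a non-residue mod 71; no y exists.

none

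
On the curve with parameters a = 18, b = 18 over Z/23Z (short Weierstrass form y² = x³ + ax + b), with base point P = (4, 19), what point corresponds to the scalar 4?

(4, 19)

Repeated addition: build up to 4P.
2P: tangent at (4, 19): λ = (3·4² + 18)/(2·19) ≡ 20/15. 15⁻¹ ≡ 20 (mod 23) since 15·20 = 300 ≡ 1, so λ ≡ 20·20 ≡ 9.
  x = λ² - 4 - 4 = 81 - 8 ≡ 4; y = λ·(4 - 4) - 19 ≡ 4. → (4, 4)
3P: (4, 4) + (4, 19): same x and y₁ ≡ -y₂, so the sum is ∞.
4P: ∞ + (4, 19) = (4, 19) (identity).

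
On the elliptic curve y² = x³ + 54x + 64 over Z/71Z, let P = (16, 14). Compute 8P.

Double-and-add on 8 = (1000)₂. Start with P = (16, 14) for the leading 1-bit.
double: tangent at (16, 14): λ = (3·16² + 54)/(2·14) ≡ 41/28. 28⁻¹ ≡ 33 (mod 71), so λ ≡ 41·33 ≡ 4.
  x = λ² - 16 - 16 = 16 - 32 ≡ 55; y = λ·(16 - 55) - 14 ≡ 43. → (55, 43)
double: tangent at (55, 43): λ = (3·55² + 54)/(2·43) ≡ 41/15. 15⁻¹ ≡ 19 (mod 71) since 15·19 = 285 ≡ 1, so λ ≡ 41·19 ≡ 69.
  x = λ² - 55 - 55 = 4761 - 110 ≡ 36; y = λ·(55 - 36) - 43 ≡ 61. → (36, 61)
double: tangent at (36, 61): λ = (3·36² + 54)/(2·61) ≡ 37/51. 51⁻¹ ≡ 39 (mod 71), so λ ≡ 37·39 ≡ 23.
  x = λ² - 36 - 36 = 529 - 72 ≡ 31; y = λ·(36 - 31) - 61 ≡ 54. → (31, 54)

(31, 54)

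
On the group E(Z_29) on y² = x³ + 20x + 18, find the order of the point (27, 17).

2P: tangent at (27, 17): λ = (3·27² + 20)/(2·17) ≡ 3/5. 5⁻¹ ≡ 6 (mod 29) since 5·6 = 30 ≡ 1, so λ ≡ 3·6 ≡ 18.
  x = λ² - 27 - 27 = 324 - 54 ≡ 9; y = λ·(27 - 9) - 17 ≡ 17. → (9, 17)
3P: (9, 17) + (27, 17). λ = (17 - 17)/(27 - 9) ≡ 0/18 mod 29. 18⁻¹ ≡ 21 (mod 29), so λ ≡ 0.
  x = λ² - 9 - 27 = 0 - 36 ≡ 22; y = λ·(9 - 22) - 17 ≡ 12. → (22, 12)
4P: (22, 12) + (27, 17). λ = (17 - 12)/(27 - 22) ≡ 5/5 mod 29. 5⁻¹ ≡ 6 (mod 29), so λ ≡ 1.
  x = λ² - 22 - 27 = 1 - 49 ≡ 10; y = λ·(22 - 10) - 12 ≡ 0. → (10, 0)
5P: (10, 0) + (27, 17). λ = (17 - 0)/(27 - 10) ≡ 17/17 mod 29. 17⁻¹ ≡ 12 (mod 29) since 17·12 = 204 ≡ 1, so λ ≡ 1.
  x = λ² - 10 - 27 = 1 - 37 ≡ 22; y = λ·(10 - 22) - 0 ≡ 17. → (22, 17)
6P: (22, 17) + (27, 17). λ = (17 - 17)/(27 - 22) ≡ 0/5 mod 29. 5⁻¹ ≡ 6 (mod 29) since 5·6 = 30 ≡ 1, so λ ≡ 0.
  x = λ² - 22 - 27 = 0 - 49 ≡ 9; y = λ·(22 - 9) - 17 ≡ 12. → (9, 12)
7P: (9, 12) + (27, 17). λ = (17 - 12)/(27 - 9) ≡ 5/18 mod 29. 18⁻¹ ≡ 21 (mod 29) since 18·21 = 378 ≡ 1, so λ ≡ 18.
  x = λ² - 9 - 27 = 324 - 36 ≡ 27; y = λ·(9 - 27) - 12 ≡ 12. → (27, 12)
8P: (27, 12) + (27, 17): same x and y₁ ≡ -y₂, so the sum is 𝒪.
8P = 𝒪, so the order is 8.

8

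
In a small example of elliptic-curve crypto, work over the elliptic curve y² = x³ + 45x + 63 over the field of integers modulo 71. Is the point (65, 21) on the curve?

y² = 21² ≡ 15; x³ + 45x + 63 = 277613 ≡ 3 (mod 71). 15 ≠ 3.

no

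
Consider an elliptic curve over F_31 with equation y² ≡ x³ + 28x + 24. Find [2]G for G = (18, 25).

(23, 30)

tangent at (18, 25): λ = (3·18² + 28)/(2·25) ≡ 8/19. 19⁻¹ ≡ 18 (mod 31), so λ ≡ 8·18 ≡ 20.
  x = λ² - 18 - 18 = 400 - 36 ≡ 23; y = λ·(18 - 23) - 25 ≡ 30. → (23, 30)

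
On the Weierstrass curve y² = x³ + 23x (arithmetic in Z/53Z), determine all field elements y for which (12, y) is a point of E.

x³ + 23x + 0 = 2004 ≡ 43 (mod 53).
Square roots of 43 mod 53: 19 and 34 (since 19² = 361 ≡ 43).

19, 34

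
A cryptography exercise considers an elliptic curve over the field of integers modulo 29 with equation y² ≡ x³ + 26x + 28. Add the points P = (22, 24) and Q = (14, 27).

(22, 24) + (14, 27). λ = (27 - 24)/(14 - 22) ≡ 3/21 mod 29. 21⁻¹ ≡ 18 (mod 29), so λ ≡ 25.
  x = λ² - 22 - 14 = 625 - 36 ≡ 9; y = λ·(22 - 9) - 24 ≡ 11. → (9, 11)

(9, 11)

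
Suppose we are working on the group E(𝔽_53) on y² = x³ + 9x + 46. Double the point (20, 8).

tangent at (20, 8): λ = (3·20² + 9)/(2·8) ≡ 43/16. 16⁻¹ ≡ 10 (mod 53), so λ ≡ 43·10 ≡ 6.
  x = λ² - 20 - 20 = 36 - 40 ≡ 49; y = λ·(20 - 49) - 8 ≡ 30. → (49, 30)

(49, 30)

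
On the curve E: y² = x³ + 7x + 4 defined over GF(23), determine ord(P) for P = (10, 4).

5

2P: tangent at (10, 4): λ = (3·10² + 7)/(2·4) ≡ 8/8. 8⁻¹ ≡ 3 (mod 23), so λ ≡ 8·3 ≡ 1.
  x = λ² - 10 - 10 = 1 - 20 ≡ 4; y = λ·(10 - 4) - 4 ≡ 2. → (4, 2)
3P: (4, 2) + (10, 4). λ = (4 - 2)/(10 - 4) ≡ 2/6 mod 23. 6⁻¹ ≡ 4 (mod 23) since 6·4 = 24 ≡ 1, so λ ≡ 8.
  x = λ² - 4 - 10 = 64 - 14 ≡ 4; y = λ·(4 - 4) - 2 ≡ 21. → (4, 21)
4P: (4, 21) + (10, 4). λ = (4 - 21)/(10 - 4) ≡ 6/6 mod 23. 6⁻¹ ≡ 4 (mod 23), so λ ≡ 1.
  x = λ² - 4 - 10 = 1 - 14 ≡ 10; y = λ·(4 - 10) - 21 ≡ 19. → (10, 19)
5P: (10, 19) + (10, 4): same x and y₁ ≡ -y₂, so the sum is 𝒪.
5P = 𝒪, so the order is 5.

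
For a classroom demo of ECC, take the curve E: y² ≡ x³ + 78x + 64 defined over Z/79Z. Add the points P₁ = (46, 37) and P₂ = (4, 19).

(46, 37) + (4, 19). λ = (19 - 37)/(4 - 46) ≡ 61/37 mod 79. 37⁻¹ ≡ 47 (mod 79), so λ ≡ 23.
  x = λ² - 46 - 4 = 529 - 50 ≡ 5; y = λ·(46 - 5) - 37 ≡ 37. → (5, 37)

(5, 37)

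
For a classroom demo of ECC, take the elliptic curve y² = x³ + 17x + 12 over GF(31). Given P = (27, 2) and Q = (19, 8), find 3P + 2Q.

First 3P:
Repeated addition: build up to 3P.
2P: tangent at (27, 2): λ = (3·27² + 17)/(2·2) ≡ 3/4. 4⁻¹ ≡ 8 (mod 31) since 4·8 = 32 ≡ 1, so λ ≡ 3·8 ≡ 24.
  x = λ² - 27 - 27 = 576 - 54 ≡ 26; y = λ·(27 - 26) - 2 ≡ 22. → (26, 22)
3P: (26, 22) + (27, 2). λ = (2 - 22)/(27 - 26) ≡ 11/1 mod 31. 1⁻¹ ≡ 1 (mod 31), so λ ≡ 11.
  x = λ² - 26 - 27 = 121 - 53 ≡ 6; y = λ·(26 - 6) - 22 ≡ 12. → (6, 12)
3P = (6, 12).
Next 2Q:
Repeated addition: build up to 2Q.
2Q: tangent at (19, 8): λ = (3·19² + 17)/(2·8) ≡ 15/16. 16⁻¹ ≡ 2 (mod 31) since 16·2 = 32 ≡ 1, so λ ≡ 15·2 ≡ 30.
  x = λ² - 19 - 19 = 900 - 38 ≡ 25; y = λ·(19 - 25) - 8 ≡ 29. → (25, 29)
2Q = (25, 29).
Finally 3P + 2Q:
(6, 12) + (25, 29). λ = (29 - 12)/(25 - 6) ≡ 17/19 mod 31. 19⁻¹ ≡ 18 (mod 31) since 19·18 = 342 ≡ 1, so λ ≡ 27.
  x = λ² - 6 - 25 = 729 - 31 ≡ 16; y = λ·(6 - 16) - 12 ≡ 28. → (16, 28)

(16, 28)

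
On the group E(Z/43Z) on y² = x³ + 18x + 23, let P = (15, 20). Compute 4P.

Double-and-add on 4 = (100)₂. Start with P = (15, 20) for the leading 1-bit.
double: tangent at (15, 20): λ = (3·15² + 18)/(2·20) ≡ 5/40. 40⁻¹ ≡ 14 (mod 43), so λ ≡ 5·14 ≡ 27.
  x = λ² - 15 - 15 = 729 - 30 ≡ 11; y = λ·(15 - 11) - 20 ≡ 2. → (11, 2)
double: tangent at (11, 2): λ = (3·11² + 18)/(2·2) ≡ 37/4. 4⁻¹ ≡ 11 (mod 43), so λ ≡ 37·11 ≡ 20.
  x = λ² - 11 - 11 = 400 - 22 ≡ 34; y = λ·(11 - 34) - 2 ≡ 11. → (34, 11)

(34, 11)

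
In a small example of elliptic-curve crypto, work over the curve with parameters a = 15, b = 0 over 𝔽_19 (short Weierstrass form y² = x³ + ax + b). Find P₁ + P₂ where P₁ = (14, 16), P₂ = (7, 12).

(15, 16)

(14, 16) + (7, 12). λ = (12 - 16)/(7 - 14) ≡ 15/12 mod 19. 12⁻¹ ≡ 8 (mod 19), so λ ≡ 6.
  x = λ² - 14 - 7 = 36 - 21 ≡ 15; y = λ·(14 - 15) - 16 ≡ 16. → (15, 16)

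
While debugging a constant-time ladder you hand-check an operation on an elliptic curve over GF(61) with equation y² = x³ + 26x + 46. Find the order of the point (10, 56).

4

2P: tangent at (10, 56): λ = (3·10² + 26)/(2·56) ≡ 21/51. 51⁻¹ ≡ 6 (mod 61), so λ ≡ 21·6 ≡ 4.
  x = λ² - 10 - 10 = 16 - 20 ≡ 57; y = λ·(10 - 57) - 56 ≡ 0. → (57, 0)
3P: (57, 0) + (10, 56). λ = (56 - 0)/(10 - 57) ≡ 56/14 mod 61. 14⁻¹ ≡ 48 (mod 61) since 14·48 = 672 ≡ 1, so λ ≡ 4.
  x = λ² - 57 - 10 = 16 - 67 ≡ 10; y = λ·(57 - 10) - 0 ≡ 5. → (10, 5)
4P: (10, 5) + (10, 56): same x and y₁ ≡ -y₂, so the sum is the point at infinity.
4P = the point at infinity, so the order is 4.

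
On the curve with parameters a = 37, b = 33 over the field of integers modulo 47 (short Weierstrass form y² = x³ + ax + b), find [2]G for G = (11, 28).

(6, 1)

tangent at (11, 28): λ = (3·11² + 37)/(2·28) ≡ 24/9. 9⁻¹ ≡ 21 (mod 47) since 9·21 = 189 ≡ 1, so λ ≡ 24·21 ≡ 34.
  x = λ² - 11 - 11 = 1156 - 22 ≡ 6; y = λ·(11 - 6) - 28 ≡ 1. → (6, 1)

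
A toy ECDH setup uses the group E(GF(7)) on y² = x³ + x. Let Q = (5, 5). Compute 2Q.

tangent at (5, 5): λ = (3·5² + 1)/(2·5) ≡ 6/3. 3⁻¹ ≡ 5 (mod 7), so λ ≡ 6·5 ≡ 2.
  x = λ² - 5 - 5 = 4 - 10 ≡ 1; y = λ·(5 - 1) - 5 ≡ 3. → (1, 3)

(1, 3)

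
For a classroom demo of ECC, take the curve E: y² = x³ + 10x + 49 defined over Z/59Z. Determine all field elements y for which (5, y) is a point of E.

x³ + 10x + 49 = 224 ≡ 47 (mod 59).
47 is a non-residue mod 59; no y exists.

none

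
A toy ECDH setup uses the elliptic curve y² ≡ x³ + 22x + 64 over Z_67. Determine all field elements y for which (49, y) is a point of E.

x³ + 22x + 64 = 118791 ≡ 0 (mod 67).
Only y = 0 satisfies y² ≡ 0.

0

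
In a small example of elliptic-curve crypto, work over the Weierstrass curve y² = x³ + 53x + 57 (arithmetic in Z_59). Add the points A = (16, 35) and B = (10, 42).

(36, 8)

(16, 35) + (10, 42). λ = (42 - 35)/(10 - 16) ≡ 7/53 mod 59. 53⁻¹ ≡ 49 (mod 59), so λ ≡ 48.
  x = λ² - 16 - 10 = 2304 - 26 ≡ 36; y = λ·(16 - 36) - 35 ≡ 8. → (36, 8)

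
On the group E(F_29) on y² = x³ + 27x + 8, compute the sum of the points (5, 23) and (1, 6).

(5, 23) + (1, 6). λ = (6 - 23)/(1 - 5) ≡ 12/25 mod 29. 25⁻¹ ≡ 7 (mod 29), so λ ≡ 26.
  x = λ² - 5 - 1 = 676 - 6 ≡ 3; y = λ·(5 - 3) - 23 ≡ 0. → (3, 0)

(3, 0)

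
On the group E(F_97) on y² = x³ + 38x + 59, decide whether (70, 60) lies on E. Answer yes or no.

y² = 60² ≡ 11; x³ + 38x + 59 = 345719 ≡ 11 (mod 97). 11 = 11.

yes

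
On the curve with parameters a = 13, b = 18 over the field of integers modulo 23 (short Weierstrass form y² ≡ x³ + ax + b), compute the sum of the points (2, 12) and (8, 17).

(2, 12) + (8, 17). λ = (17 - 12)/(8 - 2) ≡ 5/6 mod 23. 6⁻¹ ≡ 4 (mod 23) since 6·4 = 24 ≡ 1, so λ ≡ 20.
  x = λ² - 2 - 8 = 400 - 10 ≡ 22; y = λ·(2 - 22) - 12 ≡ 2. → (22, 2)

(22, 2)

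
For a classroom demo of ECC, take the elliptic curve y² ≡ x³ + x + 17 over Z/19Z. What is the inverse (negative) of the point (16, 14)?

(16, 5)

-(16, 14) = (16, -14 mod 19) = (16, 5).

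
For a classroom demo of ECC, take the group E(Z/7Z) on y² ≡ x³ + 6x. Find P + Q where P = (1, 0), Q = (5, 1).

(5, 6)

(1, 0) + (5, 1). λ = (1 - 0)/(5 - 1) ≡ 1/4 mod 7. 4⁻¹ ≡ 2 (mod 7), so λ ≡ 2.
  x = λ² - 1 - 5 = 4 - 6 ≡ 5; y = λ·(1 - 5) - 0 ≡ 6. → (5, 6)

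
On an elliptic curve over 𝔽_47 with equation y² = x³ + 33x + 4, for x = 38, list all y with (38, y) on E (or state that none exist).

x³ + 33x + 4 = 56130 ≡ 12 (mod 47).
Square roots of 12 mod 47: 23 and 24 (since 23² = 529 ≡ 12).

23, 24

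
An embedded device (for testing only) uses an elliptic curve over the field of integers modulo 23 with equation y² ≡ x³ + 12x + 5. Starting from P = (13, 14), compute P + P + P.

Repeated addition: build up to 3P.
2P: tangent at (13, 14): λ = (3·13² + 12)/(2·14) ≡ 13/5. 5⁻¹ ≡ 14 (mod 23), so λ ≡ 13·14 ≡ 21.
  x = λ² - 13 - 13 = 441 - 26 ≡ 1; y = λ·(13 - 1) - 14 ≡ 8. → (1, 8)
3P: (1, 8) + (13, 14). λ = (14 - 8)/(13 - 1) ≡ 6/12 mod 23. 12⁻¹ ≡ 2 (mod 23) since 12·2 = 24 ≡ 1, so λ ≡ 12.
  x = λ² - 1 - 13 = 144 - 14 ≡ 15; y = λ·(1 - 15) - 8 ≡ 8. → (15, 8)

(15, 8)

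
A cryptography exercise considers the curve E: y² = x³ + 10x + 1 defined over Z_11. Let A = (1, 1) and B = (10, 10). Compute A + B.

(1, 10)

(1, 1) + (10, 10). λ = (10 - 1)/(10 - 1) ≡ 9/9 mod 11. 9⁻¹ ≡ 5 (mod 11), so λ ≡ 1.
  x = λ² - 1 - 10 = 1 - 11 ≡ 1; y = λ·(1 - 1) - 1 ≡ 10. → (1, 10)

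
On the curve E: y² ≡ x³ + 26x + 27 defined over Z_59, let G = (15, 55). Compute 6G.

(19, 8)

Double-and-add on 6 = (110)₂. Start with G = (15, 55) for the leading 1-bit.
double: tangent at (15, 55): λ = (3·15² + 26)/(2·55) ≡ 52/51. 51⁻¹ ≡ 22 (mod 59) since 51·22 = 1122 ≡ 1, so λ ≡ 52·22 ≡ 23.
  x = λ² - 15 - 15 = 529 - 30 ≡ 27; y = λ·(15 - 27) - 55 ≡ 23. → (27, 23)
add G: (27, 23) + (15, 55). λ = (55 - 23)/(15 - 27) ≡ 32/47 mod 59. 47⁻¹ ≡ 54 (mod 59), so λ ≡ 17.
  x = λ² - 27 - 15 = 289 - 42 ≡ 11; y = λ·(27 - 11) - 23 ≡ 13. → (11, 13)
double: tangent at (11, 13): λ = (3·11² + 26)/(2·13) ≡ 35/26. 26⁻¹ ≡ 25 (mod 59), so λ ≡ 35·25 ≡ 49.
  x = λ² - 11 - 11 = 2401 - 22 ≡ 19; y = λ·(11 - 19) - 13 ≡ 8. → (19, 8)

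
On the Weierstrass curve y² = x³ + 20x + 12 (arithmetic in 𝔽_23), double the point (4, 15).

tangent at (4, 15): λ = (3·4² + 20)/(2·15) ≡ 22/7. 7⁻¹ ≡ 10 (mod 23) since 7·10 = 70 ≡ 1, so λ ≡ 22·10 ≡ 13.
  x = λ² - 4 - 4 = 169 - 8 ≡ 0; y = λ·(4 - 0) - 15 ≡ 14. → (0, 14)

(0, 14)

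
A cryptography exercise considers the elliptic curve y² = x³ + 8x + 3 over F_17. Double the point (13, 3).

tangent at (13, 3): λ = (3·13² + 8)/(2·3) ≡ 5/6. 6⁻¹ ≡ 3 (mod 17), so λ ≡ 5·3 ≡ 15.
  x = λ² - 13 - 13 = 225 - 26 ≡ 12; y = λ·(13 - 12) - 3 ≡ 12. → (12, 12)

(12, 12)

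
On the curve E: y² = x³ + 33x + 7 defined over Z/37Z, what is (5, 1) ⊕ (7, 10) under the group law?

(5, 1) + (7, 10). λ = (10 - 1)/(7 - 5) ≡ 9/2 mod 37. 2⁻¹ ≡ 19 (mod 37), so λ ≡ 23.
  x = λ² - 5 - 7 = 529 - 12 ≡ 36; y = λ·(5 - 36) - 1 ≡ 26. → (36, 26)

(36, 26)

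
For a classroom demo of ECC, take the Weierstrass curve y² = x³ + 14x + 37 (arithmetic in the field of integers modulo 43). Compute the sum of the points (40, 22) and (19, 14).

(40, 22) + (19, 14). λ = (14 - 22)/(19 - 40) ≡ 35/22 mod 43. 22⁻¹ ≡ 2 (mod 43) since 22·2 = 44 ≡ 1, so λ ≡ 27.
  x = λ² - 40 - 19 = 729 - 59 ≡ 25; y = λ·(40 - 25) - 22 ≡ 39. → (25, 39)

(25, 39)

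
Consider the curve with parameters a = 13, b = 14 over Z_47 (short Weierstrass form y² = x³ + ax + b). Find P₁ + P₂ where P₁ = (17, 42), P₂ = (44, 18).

(10, 4)

(17, 42) + (44, 18). λ = (18 - 42)/(44 - 17) ≡ 23/27 mod 47. 27⁻¹ ≡ 7 (mod 47) since 27·7 = 189 ≡ 1, so λ ≡ 20.
  x = λ² - 17 - 44 = 400 - 61 ≡ 10; y = λ·(17 - 10) - 42 ≡ 4. → (10, 4)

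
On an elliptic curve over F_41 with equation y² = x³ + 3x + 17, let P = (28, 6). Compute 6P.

(18, 32)

Double-and-add on 6 = (110)₂. Start with P = (28, 6) for the leading 1-bit.
double: tangent at (28, 6): λ = (3·28² + 3)/(2·6) ≡ 18/12. 12⁻¹ ≡ 24 (mod 41), so λ ≡ 18·24 ≡ 22.
  x = λ² - 28 - 28 = 484 - 56 ≡ 18; y = λ·(28 - 18) - 6 ≡ 9. → (18, 9)
add P: (18, 9) + (28, 6). λ = (6 - 9)/(28 - 18) ≡ 38/10 mod 41. 10⁻¹ ≡ 37 (mod 41), so λ ≡ 12.
  x = λ² - 18 - 28 = 144 - 46 ≡ 16; y = λ·(18 - 16) - 9 ≡ 15. → (16, 15)
double: tangent at (16, 15): λ = (3·16² + 3)/(2·15) ≡ 33/30. 30⁻¹ ≡ 26 (mod 41), so λ ≡ 33·26 ≡ 38.
  x = λ² - 16 - 16 = 1444 - 32 ≡ 18; y = λ·(16 - 18) - 15 ≡ 32. → (18, 32)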